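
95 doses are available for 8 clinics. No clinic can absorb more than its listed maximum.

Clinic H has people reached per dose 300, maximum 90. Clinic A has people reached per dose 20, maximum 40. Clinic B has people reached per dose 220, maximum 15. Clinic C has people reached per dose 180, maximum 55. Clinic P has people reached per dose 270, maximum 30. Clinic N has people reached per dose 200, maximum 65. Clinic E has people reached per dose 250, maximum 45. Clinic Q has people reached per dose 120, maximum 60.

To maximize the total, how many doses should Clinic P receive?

5

Rank by people reached per dose: Clinic H 300 > Clinic P 270 > Clinic E 250 > Clinic B 220 > Clinic N 200 > Clinic C 180 > Clinic Q 120 > Clinic A 20.
Clinic H: +90 to 90 (cap) — 5 left.
Clinic P: +5 (room for 30) → 5. Pool exhausted.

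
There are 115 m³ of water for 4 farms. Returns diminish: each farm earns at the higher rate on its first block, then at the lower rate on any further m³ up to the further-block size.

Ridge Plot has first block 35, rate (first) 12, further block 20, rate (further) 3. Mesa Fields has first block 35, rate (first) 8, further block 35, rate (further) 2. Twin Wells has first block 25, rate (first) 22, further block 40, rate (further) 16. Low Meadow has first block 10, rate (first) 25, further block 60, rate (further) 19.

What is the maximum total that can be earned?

Treat each block as its own option and order by rate: Low Meadow/first 25 > Twin Wells/first 22 > Low Meadow/second 19 > Twin Wells/second 16 > Ridge Plot/first 12 > Mesa Fields/first 8 > Ridge Plot/second 3 > Mesa Fields/second 2.
Low Meadow first at 25: fill all 10 → 105 left.
Twin Wells/first (22): +25 → 80 left.
Low Meadow second at 19: fill all 60 → 20 left.
Twin Wells/second: +20 of 40 at 16; pool empty.
Total = 25×10 + 22×25 + 19×60 + 16×20 = 2260.

2260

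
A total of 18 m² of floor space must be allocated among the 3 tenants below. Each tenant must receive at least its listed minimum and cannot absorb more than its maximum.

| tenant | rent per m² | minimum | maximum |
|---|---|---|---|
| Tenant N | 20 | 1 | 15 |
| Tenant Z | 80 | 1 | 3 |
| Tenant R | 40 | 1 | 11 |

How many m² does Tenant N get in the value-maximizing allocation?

Meeting every minimum uses 1+1+1 = 3 m², leaving 15.
Highest rent per m² first: Tenant Z 80 > Tenant R 40 > Tenant N 20.
Tenant Z takes 2 more to reach its cap of 3 → 13 left.
Tenant R: +10 to 11 (cap) → 3 left.
Tenant N: +3 (room for 14) → 4. Pool exhausted.

4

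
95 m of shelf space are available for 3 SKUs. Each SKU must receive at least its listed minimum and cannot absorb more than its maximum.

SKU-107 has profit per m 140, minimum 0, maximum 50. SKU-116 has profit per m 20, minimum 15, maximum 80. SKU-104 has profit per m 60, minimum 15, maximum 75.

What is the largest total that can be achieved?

Meeting every minimum uses 0+15+15 = 30 m, leaving 65.
Highest profit per m first: SKU-107 140 > SKU-104 60 > SKU-116 20.
SKU-107: +50 to 50 (cap) → 15 left.
SKU-104: +15 (room for 60) → 30. Pool exhausted.
Total = 140×50 + 20×15 + 60×30 = 9100.

9100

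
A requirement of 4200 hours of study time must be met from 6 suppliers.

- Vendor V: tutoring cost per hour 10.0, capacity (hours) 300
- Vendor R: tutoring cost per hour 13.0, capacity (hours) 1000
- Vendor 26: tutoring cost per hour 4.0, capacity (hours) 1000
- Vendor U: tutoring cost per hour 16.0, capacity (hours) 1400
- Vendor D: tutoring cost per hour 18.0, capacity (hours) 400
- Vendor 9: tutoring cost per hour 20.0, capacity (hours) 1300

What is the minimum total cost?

Cheapest first:
Vendor 26 (4.0): use full 1000 ; 3200 hours to go.
Vendor V (10.0): use full 300 ; 2900 hours to go.
Vendor R (13.0): use full 1000 ; 1900 hours to go.
Vendor U at 16.0: take all 1400 hours ; 500 still needed.
Vendor D at 18.0: take all 400 hours ; 100 still needed.
Take 100 from Vendor 9 at 20.0 to finish.
Cost = 1000×4.0 + 300×10.0 + 1000×13.0 + 1400×16.0 + 400×18.0 + 100×20.0 = 51600.

51600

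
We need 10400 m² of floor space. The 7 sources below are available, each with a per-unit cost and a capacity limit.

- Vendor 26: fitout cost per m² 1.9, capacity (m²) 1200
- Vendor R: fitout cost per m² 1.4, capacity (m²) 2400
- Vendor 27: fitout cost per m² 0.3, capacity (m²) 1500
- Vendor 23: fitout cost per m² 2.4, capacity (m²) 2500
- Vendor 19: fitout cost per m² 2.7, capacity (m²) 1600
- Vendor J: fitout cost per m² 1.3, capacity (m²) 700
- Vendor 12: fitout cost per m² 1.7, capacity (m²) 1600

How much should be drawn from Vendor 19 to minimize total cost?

Cheapest first:
Vendor 27 at 0.3: take all 1500 m² — 8900 still needed.
Vendor J at 1.3: take all 700 m² — 8200 still needed.
Take 2400 from Vendor R at 1.4 — need 5800 more.
Take 1600 from Vendor 12 at 1.7 — need 4200 more.
Vendor 26 at 1.9: take all 1200 m² — 3000 still needed.
Vendor 23 at 2.4: take all 2500 m² — 500 still needed.
Vendor 19 at 2.7: take 500 of its 1600 — requirement met.

500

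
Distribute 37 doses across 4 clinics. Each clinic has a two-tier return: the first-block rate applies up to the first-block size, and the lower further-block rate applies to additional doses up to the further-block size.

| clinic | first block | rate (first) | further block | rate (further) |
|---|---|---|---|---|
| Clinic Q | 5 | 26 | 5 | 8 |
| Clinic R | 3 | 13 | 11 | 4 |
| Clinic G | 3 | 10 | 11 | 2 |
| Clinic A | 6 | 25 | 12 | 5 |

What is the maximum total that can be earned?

461

Order all 8 blocks by rate: Clinic Q/first 26 > Clinic A/first 25 > Clinic R/first 13 > Clinic G/first 10 > Clinic Q/second 8 > Clinic A/second 5 > Clinic R/second 4 > Clinic G/second 2.
Clinic Q/first (26): +5 → 32 left.
Clinic A first at 25: fill all 6 → 26 left.
Clinic R first at 13: fill all 3 → 23 left.
Clinic G first at 10: fill all 3 → 20 left.
Clinic Q second at 8: fill all 5 → 15 left.
Clinic A/second (5): +12 → 3 left.
3 remain; put them into Clinic R second at 4.
Total = 26×5 + 25×6 + 13×3 + 10×3 + 8×5 + 5×12 + 4×3 = 461.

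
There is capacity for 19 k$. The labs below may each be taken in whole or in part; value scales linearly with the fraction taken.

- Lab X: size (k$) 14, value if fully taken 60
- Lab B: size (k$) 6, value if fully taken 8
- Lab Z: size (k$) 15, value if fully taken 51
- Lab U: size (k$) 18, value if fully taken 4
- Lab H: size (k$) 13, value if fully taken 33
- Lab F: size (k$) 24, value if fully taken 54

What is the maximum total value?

77

Rank by value-to-size ratio: Lab X 60/14≈4.29, Lab Z 51/15≈3.4, Lab H 33/13≈2.54, Lab F 54/24≈2.25, Lab B 8/6≈1.33, Lab U 4/18≈0.222.
All 14 k$ of Lab X fit (value 60) — 5 remain.
Fill the last 5 k$ with part of Lab Z: 5/15 of it earns 17.
Total value = 77.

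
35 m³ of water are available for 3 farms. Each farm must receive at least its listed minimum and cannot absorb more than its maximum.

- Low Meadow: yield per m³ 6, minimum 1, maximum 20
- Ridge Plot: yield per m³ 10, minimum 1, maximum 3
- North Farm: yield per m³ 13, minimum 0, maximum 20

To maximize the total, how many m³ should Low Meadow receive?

12

Meeting every minimum uses 1+1+0 = 2 m³, leaving 33.
Rank by yield per m³: North Farm 13 > Ridge Plot 10 > Low Meadow 6.
North Farm: +20 to 20 (cap) ; 13 left.
Ridge Plot takes 2 more to reach its cap of 3 ; 11 left.
Low Meadow has room for 19 more but only 11 remain, so it gets 12.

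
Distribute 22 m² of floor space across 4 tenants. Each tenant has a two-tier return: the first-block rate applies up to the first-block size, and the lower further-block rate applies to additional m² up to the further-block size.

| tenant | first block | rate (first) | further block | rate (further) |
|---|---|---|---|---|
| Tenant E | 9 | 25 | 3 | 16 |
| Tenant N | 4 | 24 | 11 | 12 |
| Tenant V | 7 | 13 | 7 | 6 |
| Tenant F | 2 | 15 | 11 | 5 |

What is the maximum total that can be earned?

451

Rank every tier by rate: Tenant E/tier1 25 > Tenant N/tier1 24 > Tenant E/tier2 16 > Tenant F/tier1 15 > Tenant V/tier1 13 > Tenant N/tier2 12 > Tenant V/tier2 6 > Tenant F/tier2 5.
Tenant E/tier1 (25): +9 — 13 left.
Tenant N tier1 at 24: fill all 4 — 9 left.
Tenant E/tier2 (16): +3 — 6 left.
Fill Tenant F tier1 block (2 at 15) — 4 left.
Tenant V/tier1: +4 of 7 at 13; pool empty.
Total = 25×9 + 24×4 + 16×3 + 15×2 + 13×4 = 451.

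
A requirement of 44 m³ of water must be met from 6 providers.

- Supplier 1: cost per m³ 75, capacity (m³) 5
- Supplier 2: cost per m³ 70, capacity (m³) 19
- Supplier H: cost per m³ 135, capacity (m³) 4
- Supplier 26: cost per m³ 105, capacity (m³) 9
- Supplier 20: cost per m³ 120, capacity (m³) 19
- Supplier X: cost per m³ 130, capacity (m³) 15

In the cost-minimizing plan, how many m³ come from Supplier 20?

Use providers in increasing cost order.
Supplier 2 (70): use full 19 → 25 m³ to go.
Supplier 1 (75): use full 5 → 20 m³ to go.
Take 9 from Supplier 26 at 105 → need 11 more.
Supplier 20 (120): take the remaining 11 → done.
Supplier X, Supplier H: unused.

11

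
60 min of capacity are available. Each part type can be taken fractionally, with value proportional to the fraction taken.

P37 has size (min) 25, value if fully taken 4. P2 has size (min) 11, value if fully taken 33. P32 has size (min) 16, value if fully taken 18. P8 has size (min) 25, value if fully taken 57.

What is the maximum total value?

109.28

Sort by value density: P2 33/11≈3, P8 57/25≈2.28, P32 18/16≈1.12, P37 4/25≈0.16.
P2: take in full, 11 min for value 33 → 49 left.
P8: take in full, 25 min for value 57 → 24 left.
All 16 min of P32 fit (value 18) → 8 remain.
Fill the last 8 min with part of P37: 8/25 of it earns 1.28.
Total value = 109.28.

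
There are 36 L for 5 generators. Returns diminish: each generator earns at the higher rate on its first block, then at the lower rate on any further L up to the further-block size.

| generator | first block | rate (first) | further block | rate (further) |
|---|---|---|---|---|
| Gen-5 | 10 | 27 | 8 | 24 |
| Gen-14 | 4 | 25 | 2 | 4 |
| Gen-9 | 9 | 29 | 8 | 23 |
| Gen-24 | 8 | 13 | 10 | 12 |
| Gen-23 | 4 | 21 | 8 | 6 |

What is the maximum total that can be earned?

938

Rank every tier by rate: Gen-9/T1 29 > Gen-5/T1 27 > Gen-14/T1 25 > Gen-5/T2 24 > Gen-9/T2 23 > Gen-23/T1 21 > Gen-24/T1 13 > Gen-24/T2 12 > Gen-23/T2 6 > Gen-14/T2 4.
Gen-9/T1 (29): +9 → 27 left.
Gen-5/T1 (27): +10 → 17 left.
Gen-14/T1 (25): +4 → 13 left.
Gen-5/T2 (24): +8 → 5 left.
5 remain; put them into Gen-9 T2 at 23.
Total = 29×9 + 27×10 + 25×4 + 24×8 + 23×5 = 938.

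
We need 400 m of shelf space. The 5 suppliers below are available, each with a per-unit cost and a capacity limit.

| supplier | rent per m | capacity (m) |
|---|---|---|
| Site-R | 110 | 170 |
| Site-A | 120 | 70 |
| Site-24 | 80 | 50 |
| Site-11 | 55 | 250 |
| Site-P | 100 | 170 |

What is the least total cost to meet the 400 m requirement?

27750

Use suppliers in increasing cost order.
Take 250 from Site-11 at 55 → need 150 more.
Site-24 (80): use full 50 → 100 m to go.
Take 100 from Site-P at 100 to finish.
Site-R, Site-A: unused.
Cost = 250×55 + 50×80 + 100×100 = 27750.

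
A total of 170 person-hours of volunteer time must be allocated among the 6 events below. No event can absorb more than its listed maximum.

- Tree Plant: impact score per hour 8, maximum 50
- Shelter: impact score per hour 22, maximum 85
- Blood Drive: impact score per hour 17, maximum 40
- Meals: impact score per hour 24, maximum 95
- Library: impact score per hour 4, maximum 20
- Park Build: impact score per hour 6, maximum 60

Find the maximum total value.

Order the events by impact score per hour: Meals 24 > Shelter 22 > Blood Drive 17 > Tree Plant 8 > Park Build 6 > Library 4.
Meals: +95 to 95 (cap) → 75 left.
Shelter has room for 85 but only 75 remain, so it gets 75.
Total = 22×75 + 24×95 = 3930.

3930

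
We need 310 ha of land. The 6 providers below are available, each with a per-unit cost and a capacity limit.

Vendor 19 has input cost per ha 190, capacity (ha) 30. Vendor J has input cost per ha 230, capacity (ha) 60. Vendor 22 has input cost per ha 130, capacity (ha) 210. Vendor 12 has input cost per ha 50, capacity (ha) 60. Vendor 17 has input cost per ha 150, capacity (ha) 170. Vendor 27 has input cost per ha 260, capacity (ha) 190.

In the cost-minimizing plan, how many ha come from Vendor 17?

Fill from the cheapest provider first.
Vendor 12 at 50: take all 60 ha → 250 still needed.
Vendor 22 (130): use full 210 → 40 ha to go.
Vendor 17 (150): take the remaining 40 → done.
Vendor 19, Vendor J, Vendor 27: unused.

40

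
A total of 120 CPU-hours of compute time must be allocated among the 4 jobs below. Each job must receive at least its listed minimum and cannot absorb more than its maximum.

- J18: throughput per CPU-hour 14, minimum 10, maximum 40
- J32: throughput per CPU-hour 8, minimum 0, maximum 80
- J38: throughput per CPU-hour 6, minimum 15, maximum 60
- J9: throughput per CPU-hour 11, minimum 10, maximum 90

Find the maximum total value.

Meeting every minimum uses 10+0+15+10 = 35 CPU-hours, leaving 85.
Order the jobs by throughput per CPU-hour: J18 14 > J9 11 > J32 8 > J38 6.
Give J18 30 more to hit its cap of 40 → 55 left.
Only 55 left; J9 takes them to reach 65.
Total = 14×40 + 6×15 + 11×65 = 1365.

1365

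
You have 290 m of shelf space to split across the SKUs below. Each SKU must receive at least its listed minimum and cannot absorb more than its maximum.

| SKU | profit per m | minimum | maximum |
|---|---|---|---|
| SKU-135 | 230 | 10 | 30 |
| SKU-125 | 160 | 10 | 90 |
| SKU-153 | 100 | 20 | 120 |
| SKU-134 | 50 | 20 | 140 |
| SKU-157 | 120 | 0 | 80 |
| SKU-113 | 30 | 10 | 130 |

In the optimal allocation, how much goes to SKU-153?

Meeting every minimum uses 10+10+20+20+0+10 = 70 m, leaving 220.
Rank by profit per m: SKU-135 230 > SKU-125 160 > SKU-157 120 > SKU-153 100 > SKU-134 50 > SKU-113 30.
SKU-135: +20 to 30 (cap) → 200 left.
SKU-125: +80 to 90 (cap) → 120 left.
SKU-157: +80 to 80 (cap) → 40 left.
SKU-153: +40 (room for 100) → 60. Pool exhausted.

60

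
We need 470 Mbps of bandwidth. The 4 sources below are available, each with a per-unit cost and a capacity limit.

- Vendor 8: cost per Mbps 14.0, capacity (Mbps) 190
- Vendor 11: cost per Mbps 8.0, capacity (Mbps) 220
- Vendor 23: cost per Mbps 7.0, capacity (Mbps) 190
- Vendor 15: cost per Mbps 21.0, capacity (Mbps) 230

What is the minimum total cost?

3930

Fill from the cheapest source first.
Vendor 23 at 7.0: take all 190 Mbps → 280 still needed.
Take 220 from Vendor 11 at 8.0 → need 60 more.
Take 60 from Vendor 8 at 14.0 to finish.
Vendor 15: unused.
Cost = 190×7.0 + 220×8.0 + 60×14.0 = 3930.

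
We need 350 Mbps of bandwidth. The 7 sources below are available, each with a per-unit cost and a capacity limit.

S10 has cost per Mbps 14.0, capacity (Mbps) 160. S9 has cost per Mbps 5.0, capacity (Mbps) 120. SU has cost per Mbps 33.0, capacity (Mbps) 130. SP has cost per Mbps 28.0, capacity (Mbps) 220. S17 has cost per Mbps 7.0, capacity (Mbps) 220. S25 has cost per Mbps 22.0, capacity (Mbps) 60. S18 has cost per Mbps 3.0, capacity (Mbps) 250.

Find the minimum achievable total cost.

Cheapest first:
S18 at 3.0: take all 250 Mbps → 100 still needed.
S9 (5.0): take the remaining 100 → done.
S17, S10, S25, SP, SU: unused.
Cost = 250×3.0 + 100×5.0 = 1250.

1250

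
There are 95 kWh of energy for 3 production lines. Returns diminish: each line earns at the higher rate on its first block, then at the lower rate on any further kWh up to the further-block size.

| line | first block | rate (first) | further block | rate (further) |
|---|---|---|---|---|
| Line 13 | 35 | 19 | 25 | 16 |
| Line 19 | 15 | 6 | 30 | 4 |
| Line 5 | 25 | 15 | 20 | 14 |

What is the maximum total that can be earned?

Treat each block as its own option and order by rate: Line 13/T1 19 > Line 13/T2 16 > Line 5/T1 15 > Line 5/T2 14 > Line 19/T1 6 > Line 19/T2 4.
Line 13 T1 at 19: fill all 35 — 60 left.
Line 13 T2 at 16: fill all 25 — 35 left.
Fill Line 5 T1 block (25 at 15) — 10 left.
Line 5 T2 at 14: only 10 left, fill 10.
Total = 19×35 + 16×25 + 15×25 + 14×10 = 1580.

1580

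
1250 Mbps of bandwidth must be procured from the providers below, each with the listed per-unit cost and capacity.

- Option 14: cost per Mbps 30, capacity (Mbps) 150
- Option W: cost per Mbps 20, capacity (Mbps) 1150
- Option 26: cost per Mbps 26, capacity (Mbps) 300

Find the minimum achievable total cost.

Use providers in increasing cost order.
Option W at 20: take all 1150 Mbps → 100 still needed.
Take 100 from Option 26 at 26 to finish.
Option 14: unused.
Cost = 1150×20 + 100×26 = 25600.

25600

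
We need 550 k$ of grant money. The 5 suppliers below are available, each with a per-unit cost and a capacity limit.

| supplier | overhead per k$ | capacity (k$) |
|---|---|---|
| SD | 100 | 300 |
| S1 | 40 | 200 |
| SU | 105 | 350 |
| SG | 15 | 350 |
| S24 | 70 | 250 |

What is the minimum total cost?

13250

Fill from the cheapest supplier first.
Take 350 from SG at 15 → need 200 more.
S1 (40): use full 200 → 0 k$ to go.
S24, SD, SU: unused.
Cost = 350×15 + 200×40 = 13250.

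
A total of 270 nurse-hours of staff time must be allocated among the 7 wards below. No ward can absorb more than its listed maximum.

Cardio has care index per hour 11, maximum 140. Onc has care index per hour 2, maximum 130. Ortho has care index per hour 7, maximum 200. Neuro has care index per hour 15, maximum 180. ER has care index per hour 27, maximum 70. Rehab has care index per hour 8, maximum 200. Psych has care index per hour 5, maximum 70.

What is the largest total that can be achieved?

4810

Rank by care index per hour: ER 27 > Neuro 15 > Cardio 11 > Rehab 8 > Ortho 7 > Psych 5 > Onc 2.
ER: +70 to 70 (cap) ; 200 left.
Neuro takes 180 to reach its cap of 180 ; 20 left.
Cardio has room for 140 but only 20 remain, so it gets 20.
Total = 11×20 + 15×180 + 27×70 = 4810.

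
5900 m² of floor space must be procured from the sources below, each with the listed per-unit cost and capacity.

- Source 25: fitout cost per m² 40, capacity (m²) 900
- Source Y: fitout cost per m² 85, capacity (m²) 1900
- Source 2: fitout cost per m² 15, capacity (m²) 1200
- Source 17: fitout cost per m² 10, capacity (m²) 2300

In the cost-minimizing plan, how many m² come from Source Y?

Use sources in increasing cost order.
Source 17 (10): use full 2300 → 3600 m² to go.
Source 2 at 15: take all 1200 m² → 2400 still needed.
Source 25 (40): use full 900 → 1500 m² to go.
Take 1500 from Source Y at 85 to finish.

1500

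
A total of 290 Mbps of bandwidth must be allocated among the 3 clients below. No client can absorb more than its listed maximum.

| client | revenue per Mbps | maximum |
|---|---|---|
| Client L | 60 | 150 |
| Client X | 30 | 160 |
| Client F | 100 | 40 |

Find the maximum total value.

16000

Highest revenue per Mbps first: Client F 100 > Client L 60 > Client X 30.
Give Client F 40 to hit its cap of 40 → 250 left.
Client L: +150 to 150 (cap) → 100 left.
Client X: +100 (room for 160) → 100. Pool exhausted.
Total = 60×150 + 30×100 + 100×40 = 16000.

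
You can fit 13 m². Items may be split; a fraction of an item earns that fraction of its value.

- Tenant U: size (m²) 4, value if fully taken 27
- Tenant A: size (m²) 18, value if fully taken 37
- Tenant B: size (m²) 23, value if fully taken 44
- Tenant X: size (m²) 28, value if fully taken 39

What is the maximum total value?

45.5

Sort by value density: Tenant U 27/4≈6.75, Tenant A 37/18≈2.06, Tenant B 44/23≈1.91, Tenant X 39/28≈1.39.
Tenant U: take in full, 4 m² for value 27 ; 9 left.
Only 9 m² remain; take 9/18 of Tenant A for value 37×9/18 = 18.5.
Total value = 45.5.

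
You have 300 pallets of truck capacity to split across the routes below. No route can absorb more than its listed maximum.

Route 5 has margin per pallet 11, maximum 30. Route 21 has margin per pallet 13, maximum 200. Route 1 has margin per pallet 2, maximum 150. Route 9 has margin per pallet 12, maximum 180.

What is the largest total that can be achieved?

3800

Highest margin per pallet first: Route 21 13 > Route 9 12 > Route 5 11 > Route 1 2.
Route 21 takes 200 to reach its cap of 200 — 100 left.
Only 100 left; Route 9 takes them to reach 100.
Total = 13×200 + 12×100 = 3800.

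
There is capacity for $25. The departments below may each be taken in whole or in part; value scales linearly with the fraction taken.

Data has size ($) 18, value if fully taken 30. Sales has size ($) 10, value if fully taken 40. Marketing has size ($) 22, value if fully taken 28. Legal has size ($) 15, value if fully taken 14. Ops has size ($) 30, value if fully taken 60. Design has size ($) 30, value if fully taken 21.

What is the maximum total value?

70

Sort by value density: Sales 40/10≈4, Ops 60/30≈2, Data 30/18≈1.67, Marketing 28/22≈1.27, Legal 14/15≈0.933, Design 21/30≈0.7.
All 10 $ of Sales fit (value 40) → 15 remain.
Only 15 $ remain; take 15/30 of Ops for value 60×15/30 = 30.
Total value = 70.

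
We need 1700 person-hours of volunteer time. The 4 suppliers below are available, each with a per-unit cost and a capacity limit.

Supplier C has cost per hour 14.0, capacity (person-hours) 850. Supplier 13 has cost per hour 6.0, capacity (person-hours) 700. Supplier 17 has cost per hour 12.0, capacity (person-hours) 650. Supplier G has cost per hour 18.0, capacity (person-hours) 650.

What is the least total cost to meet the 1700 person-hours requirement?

16900

Use suppliers in increasing cost order.
Supplier 13 (6.0): use full 700 ; 1000 person-hours to go.
Supplier 17 (12.0): use full 650 ; 350 person-hours to go.
Supplier C (14.0): take the remaining 350 ; done.
Supplier G: unused.
Cost = 700×6.0 + 650×12.0 + 350×14.0 = 16900.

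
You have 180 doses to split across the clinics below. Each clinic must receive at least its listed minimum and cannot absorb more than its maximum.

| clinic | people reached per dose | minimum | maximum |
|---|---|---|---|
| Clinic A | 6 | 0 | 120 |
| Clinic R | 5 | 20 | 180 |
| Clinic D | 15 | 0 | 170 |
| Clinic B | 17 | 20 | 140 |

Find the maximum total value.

Meeting every minimum uses 0+20+0+20 = 40 doses, leaving 140.
Highest people reached per dose first: Clinic B 17 > Clinic D 15 > Clinic A 6 > Clinic R 5.
Clinic B: +120 to 140 (cap) → 20 left.
Only 20 left; Clinic D takes them to reach 20.
Total = 5×20 + 15×20 + 17×140 = 2780.

2780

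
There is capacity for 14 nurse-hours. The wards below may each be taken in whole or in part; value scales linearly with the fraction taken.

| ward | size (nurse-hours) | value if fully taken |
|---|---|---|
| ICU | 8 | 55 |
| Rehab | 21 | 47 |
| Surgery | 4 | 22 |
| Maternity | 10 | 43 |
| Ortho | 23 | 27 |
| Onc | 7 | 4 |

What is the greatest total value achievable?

Sort by value density: ICU 55/8≈6.88, Surgery 22/4≈5.5, Maternity 43/10≈4.3, Rehab 47/21≈2.24, Ortho 27/23≈1.17, Onc 4/7≈0.571.
Take all of ICU (8 nurse-hours, value 55) ; 6 nurse-hours left.
Take all of Surgery (4 nurse-hours, value 22) ; 2 nurse-hours left.
Only 2 nurse-hours remain; take 2/10 of Maternity for value 43×2/10 = 8.6.
Total value = 85.6.

85.6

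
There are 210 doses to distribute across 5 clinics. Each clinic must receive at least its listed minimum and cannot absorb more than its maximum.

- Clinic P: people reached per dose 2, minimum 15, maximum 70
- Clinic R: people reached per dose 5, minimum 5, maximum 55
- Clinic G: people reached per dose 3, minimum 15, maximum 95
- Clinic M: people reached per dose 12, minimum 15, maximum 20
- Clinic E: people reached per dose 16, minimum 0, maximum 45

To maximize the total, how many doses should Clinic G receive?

Meeting every minimum uses 15+5+15+15+0 = 50 doses, leaving 160.
Rank by people reached per dose: Clinic E 16 > Clinic M 12 > Clinic R 5 > Clinic G 3 > Clinic P 2.
Clinic E: +45 to 45 (cap) ; 115 left.
Give Clinic M 5 more to hit its cap of 20 ; 110 left.
Clinic R takes 50 more to reach its cap of 55 ; 60 left.
Clinic G has room for 80 more but only 60 remain, so it gets 75.

75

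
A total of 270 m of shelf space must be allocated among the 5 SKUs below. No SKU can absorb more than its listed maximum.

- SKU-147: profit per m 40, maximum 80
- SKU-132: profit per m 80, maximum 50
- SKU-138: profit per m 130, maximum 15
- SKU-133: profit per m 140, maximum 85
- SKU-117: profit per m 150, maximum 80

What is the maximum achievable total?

31450

Highest profit per m first: SKU-117 150 > SKU-133 140 > SKU-138 130 > SKU-132 80 > SKU-147 40.
Give SKU-117 80 to hit its cap of 80 — 190 left.
Give SKU-133 85 to hit its cap of 85 — 105 left.
SKU-138: +15 to 15 (cap) — 90 left.
SKU-132 takes 50 to reach its cap of 50 — 40 left.
Only 40 left; SKU-147 takes them to reach 40.
Total = 40×40 + 80×50 + 130×15 + 140×85 + 150×80 = 31450.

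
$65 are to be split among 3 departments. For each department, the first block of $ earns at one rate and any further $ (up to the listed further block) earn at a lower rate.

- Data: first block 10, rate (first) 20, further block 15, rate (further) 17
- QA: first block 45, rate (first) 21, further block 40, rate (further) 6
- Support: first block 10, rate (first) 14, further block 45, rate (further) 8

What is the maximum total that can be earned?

1315

Order all 6 blocks by rate: QA/T1 21 > Data/T1 20 > Data/T2 17 > Support/T1 14 > Support/T2 8 > QA/T2 6.
QA/T1 (21): +45 → 20 left.
Fill Data T1 block (10 at 20) → 10 left.
Data T2 at 17: only 10 left, fill 10.
Total = 21×45 + 20×10 + 17×10 = 1315.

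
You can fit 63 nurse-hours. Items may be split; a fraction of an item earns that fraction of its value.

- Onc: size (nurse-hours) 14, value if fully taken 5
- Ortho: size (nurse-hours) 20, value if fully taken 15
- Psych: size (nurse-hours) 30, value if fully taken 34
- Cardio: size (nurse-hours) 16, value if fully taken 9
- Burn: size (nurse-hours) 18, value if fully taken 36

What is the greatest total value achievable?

Best value per unit of size first: Burn 36/18≈2, Psych 34/30≈1.13, Ortho 15/20≈0.75, Cardio 9/16≈0.562, Onc 5/14≈0.357.
Burn: take in full, 18 nurse-hours for value 36 ; 45 left.
Take all of Psych (30 nurse-hours, value 34) ; 15 nurse-hours left.
Fill the last 15 nurse-hours with part of Ortho: 15/20 of it earns 11.25.
Total value = 81.25.

81.25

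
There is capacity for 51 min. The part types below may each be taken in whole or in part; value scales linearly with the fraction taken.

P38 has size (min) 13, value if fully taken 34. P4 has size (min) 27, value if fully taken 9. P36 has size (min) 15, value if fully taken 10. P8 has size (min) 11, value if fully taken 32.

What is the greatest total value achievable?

Best value per unit of size first: P8 32/11≈2.91, P38 34/13≈2.62, P36 10/15≈0.667, P4 9/27≈0.333.
Take all of P8 (11 min, value 32) ; 40 min left.
P38: take in full, 13 min for value 34 ; 27 left.
All 15 min of P36 fit (value 10) ; 12 remain.
12 min left: a 12/27 share of P4 gives 9×12/27 = 4.
Total value = 80.

80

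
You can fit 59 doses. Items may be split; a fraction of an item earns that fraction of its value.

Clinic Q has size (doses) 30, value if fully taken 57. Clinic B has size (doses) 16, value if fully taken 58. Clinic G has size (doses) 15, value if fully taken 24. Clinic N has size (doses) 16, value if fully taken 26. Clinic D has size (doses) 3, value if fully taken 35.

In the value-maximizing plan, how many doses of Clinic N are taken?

Sort by value density: Clinic D 35/3≈11.7, Clinic B 58/16≈3.62, Clinic Q 57/30≈1.9, Clinic N 26/16≈1.62, Clinic G 24/15≈1.6.
All 3 doses of Clinic D fit (value 35) ; 56 remain.
Take all of Clinic B (16 doses, value 58) ; 40 doses left.
Clinic Q: take in full, 30 doses for value 57 ; 10 left.
Only 10 doses remain; take 10/16 of Clinic N for value 26×10/16 = 16.25.

10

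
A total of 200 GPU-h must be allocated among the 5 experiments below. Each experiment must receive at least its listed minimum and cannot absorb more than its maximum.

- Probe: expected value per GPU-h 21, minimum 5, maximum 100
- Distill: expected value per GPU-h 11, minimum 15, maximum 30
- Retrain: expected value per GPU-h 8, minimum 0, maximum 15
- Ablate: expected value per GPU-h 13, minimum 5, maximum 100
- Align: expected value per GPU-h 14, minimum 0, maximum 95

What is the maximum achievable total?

Meeting every minimum uses 5+15+0+5+0 = 25 GPU-h, leaving 175.
Order the experiments by expected value per GPU-h: Probe 21 > Align 14 > Ablate 13 > Distill 11 > Retrain 8.
Probe takes 95 more to reach its cap of 100 — 80 left.
Align: +80 (room for 95) → 80. Pool exhausted.
Total = 21×100 + 11×15 + 13×5 + 14×80 = 3450.

3450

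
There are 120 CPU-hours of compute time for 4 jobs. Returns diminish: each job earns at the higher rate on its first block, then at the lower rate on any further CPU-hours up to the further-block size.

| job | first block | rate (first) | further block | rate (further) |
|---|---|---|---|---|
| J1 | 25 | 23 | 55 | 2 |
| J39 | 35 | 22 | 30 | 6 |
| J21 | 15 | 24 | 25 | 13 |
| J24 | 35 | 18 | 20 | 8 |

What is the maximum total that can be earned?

2465

Treat each block as its own option and order by rate: J21/tier1 24 > J1/tier1 23 > J39/tier1 22 > J24/tier1 18 > J21/tier2 13 > J24/tier2 8 > J39/tier2 6 > J1/tier2 2.
J21 tier1 at 24: fill all 15 — 105 left.
J1 tier1 at 23: fill all 25 — 80 left.
Fill J39 tier1 block (35 at 22) — 45 left.
Fill J24 tier1 block (35 at 18) — 10 left.
J21/tier2: +10 of 25 at 13; pool empty.
Total = 24×15 + 23×25 + 22×35 + 18×35 + 13×10 = 2465.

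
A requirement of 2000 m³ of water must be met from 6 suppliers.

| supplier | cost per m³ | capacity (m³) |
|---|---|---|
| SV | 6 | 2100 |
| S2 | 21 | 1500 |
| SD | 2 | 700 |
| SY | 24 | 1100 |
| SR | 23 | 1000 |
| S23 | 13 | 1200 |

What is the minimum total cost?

9200

Use suppliers in increasing cost order.
SD (2): use full 700 ; 1300 m³ to go.
SV at 6: take 1300 of its 2100 ; requirement met.
S23, S2, SR, SY: unused.
Cost = 700×2 + 1300×6 = 9200.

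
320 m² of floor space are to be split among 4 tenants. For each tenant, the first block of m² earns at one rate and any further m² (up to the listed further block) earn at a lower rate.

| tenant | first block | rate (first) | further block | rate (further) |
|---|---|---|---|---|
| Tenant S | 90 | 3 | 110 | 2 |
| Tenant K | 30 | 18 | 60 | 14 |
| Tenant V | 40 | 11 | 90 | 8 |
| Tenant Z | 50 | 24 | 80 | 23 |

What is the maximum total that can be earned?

5340

Rank every tier by rate: Tenant Z/T1 24 > Tenant Z/T2 23 > Tenant K/T1 18 > Tenant K/T2 14 > Tenant V/T1 11 > Tenant V/T2 8 > Tenant S/T1 3 > Tenant S/T2 2.
Tenant Z/T1 (24): +50 ; 270 left.
Tenant Z T2 at 23: fill all 80 ; 190 left.
Tenant K/T1 (18): +30 ; 160 left.
Tenant K T2 at 14: fill all 60 ; 100 left.
Fill Tenant V T1 block (40 at 11) ; 60 left.
Tenant V T2 at 8: only 60 left, fill 60.
Total = 24×50 + 23×80 + 18×30 + 14×60 + 11×40 + 8×60 = 5340.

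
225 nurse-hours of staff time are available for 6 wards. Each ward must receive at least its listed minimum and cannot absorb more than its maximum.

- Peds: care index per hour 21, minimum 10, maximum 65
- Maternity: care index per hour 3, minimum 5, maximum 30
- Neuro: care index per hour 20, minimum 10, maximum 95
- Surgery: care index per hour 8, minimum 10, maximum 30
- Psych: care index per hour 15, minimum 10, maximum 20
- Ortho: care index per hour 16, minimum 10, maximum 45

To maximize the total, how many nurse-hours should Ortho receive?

40

Meeting every minimum uses 10+5+10+10+10+10 = 55 nurse-hours, leaving 170.
Rank by care index per hour: Peds 21 > Neuro 20 > Ortho 16 > Psych 15 > Surgery 8 > Maternity 3.
Peds: +55 to 65 (cap) → 115 left.
Neuro takes 85 more to reach its cap of 95 → 30 left.
Only 30 left; Ortho takes them to reach 40.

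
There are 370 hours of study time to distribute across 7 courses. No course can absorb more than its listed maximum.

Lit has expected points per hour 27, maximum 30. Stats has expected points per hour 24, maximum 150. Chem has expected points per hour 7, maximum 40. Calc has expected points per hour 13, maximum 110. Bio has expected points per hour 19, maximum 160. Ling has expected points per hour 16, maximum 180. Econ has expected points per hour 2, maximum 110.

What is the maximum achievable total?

7930

Order the courses by expected points per hour: Lit 27 > Stats 24 > Bio 19 > Ling 16 > Calc 13 > Chem 7 > Econ 2.
Lit takes 30 to reach its cap of 30 ; 340 left.
Stats takes 150 to reach its cap of 150 ; 190 left.
Give Bio 160 to hit its cap of 160 ; 30 left.
Ling: +30 (room for 180) → 30. Pool exhausted.
Total = 27×30 + 24×150 + 19×160 + 16×30 = 7930.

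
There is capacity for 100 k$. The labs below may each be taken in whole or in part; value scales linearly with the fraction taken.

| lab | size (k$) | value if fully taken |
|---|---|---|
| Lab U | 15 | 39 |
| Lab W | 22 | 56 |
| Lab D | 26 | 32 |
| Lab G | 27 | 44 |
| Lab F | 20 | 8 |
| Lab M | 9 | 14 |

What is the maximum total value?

185.4

Best value per unit of size first: Lab U 39/15≈2.6, Lab W 56/22≈2.55, Lab G 44/27≈1.63, Lab M 14/9≈1.56, Lab D 32/26≈1.23, Lab F 8/20≈0.4.
All 15 k$ of Lab U fit (value 39) ; 85 remain.
All 22 k$ of Lab W fit (value 56) ; 63 remain.
Take all of Lab G (27 k$, value 44) ; 36 k$ left.
Lab M: take in full, 9 k$ for value 14 ; 27 left.
Take all of Lab D (26 k$, value 32) ; 1 k$ left.
Only 1 k$ remain; take 1/20 of Lab F for value 8×1/20 = 0.4.
Total value = 185.4.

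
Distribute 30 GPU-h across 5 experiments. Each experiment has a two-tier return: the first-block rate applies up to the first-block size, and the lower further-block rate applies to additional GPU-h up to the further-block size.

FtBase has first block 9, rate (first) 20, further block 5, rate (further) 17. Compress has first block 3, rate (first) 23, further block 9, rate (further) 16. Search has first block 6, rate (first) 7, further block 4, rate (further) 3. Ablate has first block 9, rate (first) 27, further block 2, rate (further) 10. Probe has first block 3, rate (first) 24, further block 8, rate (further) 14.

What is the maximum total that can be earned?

665

Rank every tier by rate: Ablate/first 27 > Probe/first 24 > Compress/first 23 > FtBase/first 20 > FtBase/second 17 > Compress/second 16 > Probe/second 14 > Ablate/second 10 > Search/first 7 > Search/second 3.
Fill Ablate first block (9 at 27) → 21 left.
Fill Probe first block (3 at 24) → 18 left.
Compress first at 23: fill all 3 → 15 left.
FtBase first at 20: fill all 9 → 6 left.
Fill FtBase second block (5 at 17) → 1 left.
1 remain; put them into Compress second at 16.
Total = 27×9 + 24×3 + 23×3 + 20×9 + 17×5 + 16×1 = 665.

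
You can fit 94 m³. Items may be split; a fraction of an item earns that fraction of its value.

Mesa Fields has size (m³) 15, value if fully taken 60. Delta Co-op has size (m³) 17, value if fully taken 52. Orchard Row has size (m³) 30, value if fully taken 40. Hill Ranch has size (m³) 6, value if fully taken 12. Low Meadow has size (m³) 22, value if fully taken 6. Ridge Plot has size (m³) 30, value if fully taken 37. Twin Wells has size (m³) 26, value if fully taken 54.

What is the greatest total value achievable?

Best value per unit of size first: Mesa Fields 60/15≈4, Delta Co-op 52/17≈3.06, Twin Wells 54/26≈2.08, Hill Ranch 12/6≈2, Orchard Row 40/30≈1.33, Ridge Plot 37/30≈1.23, Low Meadow 6/22≈0.273.
All 15 m³ of Mesa Fields fit (value 60) ; 79 remain.
Delta Co-op: take in full, 17 m³ for value 52 ; 62 left.
All 26 m³ of Twin Wells fit (value 54) ; 36 remain.
All 6 m³ of Hill Ranch fit (value 12) ; 30 remain.
Take all of Orchard Row (30 m³, value 40) ; 0 m³ left.
Total value = 218.

218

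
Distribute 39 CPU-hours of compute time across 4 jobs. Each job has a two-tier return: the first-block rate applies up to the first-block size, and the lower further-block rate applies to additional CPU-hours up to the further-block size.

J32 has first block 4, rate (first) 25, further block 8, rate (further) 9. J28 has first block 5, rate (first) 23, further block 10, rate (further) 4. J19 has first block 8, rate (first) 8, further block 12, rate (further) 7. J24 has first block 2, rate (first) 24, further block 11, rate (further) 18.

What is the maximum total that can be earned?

604

Treat each block as its own option and order by rate: J32/first 25 > J24/first 24 > J28/first 23 > J24/second 18 > J32/second 9 > J19/first 8 > J19/second 7 > J28/second 4.
J32/first (25): +4 ; 35 left.
Fill J24 first block (2 at 24) ; 33 left.
Fill J28 first block (5 at 23) ; 28 left.
J24/second (18): +11 ; 17 left.
Fill J32 second block (8 at 9) ; 9 left.
Fill J19 first block (8 at 8) ; 1 left.
J19/second: +1 of 12 at 7; pool empty.
Total = 25×4 + 24×2 + 23×5 + 18×11 + 9×8 + 8×8 + 7×1 = 604.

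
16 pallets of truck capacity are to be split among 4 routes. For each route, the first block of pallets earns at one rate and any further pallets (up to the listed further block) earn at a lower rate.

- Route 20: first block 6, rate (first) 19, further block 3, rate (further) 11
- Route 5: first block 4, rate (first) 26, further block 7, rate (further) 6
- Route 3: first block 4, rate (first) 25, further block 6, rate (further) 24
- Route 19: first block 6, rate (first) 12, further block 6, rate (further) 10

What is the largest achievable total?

386

Order all 8 blocks by rate: Route 5/T1 26 > Route 3/T1 25 > Route 3/T2 24 > Route 20/T1 19 > Route 19/T1 12 > Route 20/T2 11 > Route 19/T2 10 > Route 5/T2 6.
Route 5/T1 (26): +4 → 12 left.
Fill Route 3 T1 block (4 at 25) → 8 left.
Route 3 T2 at 24: fill all 6 → 2 left.
2 remain; put them into Route 20 T1 at 19.
Total = 26×4 + 25×4 + 24×6 + 19×2 = 386.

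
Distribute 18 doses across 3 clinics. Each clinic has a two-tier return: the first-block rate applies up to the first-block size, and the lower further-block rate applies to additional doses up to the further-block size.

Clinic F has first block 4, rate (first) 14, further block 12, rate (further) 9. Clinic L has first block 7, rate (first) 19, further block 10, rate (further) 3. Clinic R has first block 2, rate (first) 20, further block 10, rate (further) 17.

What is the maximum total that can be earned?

326

Rank every tier by rate: Clinic R/T1 20 > Clinic L/T1 19 > Clinic R/T2 17 > Clinic F/T1 14 > Clinic F/T2 9 > Clinic L/T2 3.
Clinic R T1 at 20: fill all 2 ; 16 left.
Clinic L/T1 (19): +7 ; 9 left.
9 remain; put them into Clinic R T2 at 17.
Total = 20×2 + 19×7 + 17×9 = 326.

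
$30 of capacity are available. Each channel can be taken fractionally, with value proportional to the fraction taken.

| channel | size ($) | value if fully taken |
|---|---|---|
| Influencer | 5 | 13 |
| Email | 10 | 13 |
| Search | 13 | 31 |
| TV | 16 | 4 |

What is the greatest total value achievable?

57.5

Rank by value-to-size ratio: Influencer 13/5≈2.6, Search 31/13≈2.38, Email 13/10≈1.3, TV 4/16≈0.25.
Influencer: take in full, 5 $ for value 13 → 25 left.
Search: take in full, 13 $ for value 31 → 12 left.
Take all of Email (10 $, value 13) → 2 $ left.
2 $ left: a 2/16 share of TV gives 4×2/16 = 0.5.
Total value = 57.5.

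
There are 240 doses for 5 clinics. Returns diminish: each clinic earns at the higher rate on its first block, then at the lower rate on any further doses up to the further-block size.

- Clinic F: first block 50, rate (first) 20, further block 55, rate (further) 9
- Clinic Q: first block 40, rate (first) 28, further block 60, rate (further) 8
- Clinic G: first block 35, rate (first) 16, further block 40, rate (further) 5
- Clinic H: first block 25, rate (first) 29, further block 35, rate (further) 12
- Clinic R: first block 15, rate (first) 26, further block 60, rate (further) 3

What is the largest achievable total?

Order all 10 blocks by rate: Clinic H/T1 29 > Clinic Q/T1 28 > Clinic R/T1 26 > Clinic F/T1 20 > Clinic G/T1 16 > Clinic H/T2 12 > Clinic F/T2 9 > Clinic Q/T2 8 > Clinic G/T2 5 > Clinic R/T2 3.
Fill Clinic H T1 block (25 at 29) — 215 left.
Clinic Q T1 at 28: fill all 40 — 175 left.
Fill Clinic R T1 block (15 at 26) — 160 left.
Clinic F/T1 (20): +50 — 110 left.
Clinic G/T1 (16): +35 — 75 left.
Fill Clinic H T2 block (35 at 12) — 40 left.
Clinic F T2 at 9: only 40 left, fill 40.
Total = 29×25 + 28×40 + 26×15 + 20×50 + 16×35 + 12×35 + 9×40 = 4575.

4575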